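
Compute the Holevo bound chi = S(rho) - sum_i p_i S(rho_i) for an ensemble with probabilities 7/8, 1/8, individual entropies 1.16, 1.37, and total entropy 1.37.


chi = S(rho) - sum_i p_i * S(rho_i)
Weighted entropy = 7/8 * 1.16 + 1/8 * 1.37
= 1.1862
chi = 1.37 - 1.1862
= 0.1838

0.1838


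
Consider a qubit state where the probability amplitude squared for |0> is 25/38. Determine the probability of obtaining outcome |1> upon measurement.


|alpha|^2 = 25/38 = 0.6579
|beta|^2 = 1 - 25/38 = 13/38 = 0.3421
P(|1>) = |beta|^2 = 0.3421

0.3421


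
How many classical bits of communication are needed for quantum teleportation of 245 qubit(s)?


Quantum teleportation requires 2 classical bits per qubit teleported.
245 qubit(s) -> 2 * 245 = 490 classical bits

490


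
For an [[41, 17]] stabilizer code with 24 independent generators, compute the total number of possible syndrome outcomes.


Each stabilizer generator gives a binary (+1 or -1) measurement outcome.
With 24 independent generators:
Total syndromes = 2^24
= 16777216

16777216


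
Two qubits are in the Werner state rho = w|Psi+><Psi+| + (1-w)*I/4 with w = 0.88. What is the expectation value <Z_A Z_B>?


|Psi+> = (|01> + |10>)/sqrt(2)
For the pure Bell state, <Z_A Z_B> = -1 (Bell-state Pauli correlator).
The maximally-mixed part I/4 has tr(I/4 * P tensor P) = 0 for any traceless Pauli P.
So <Z_A Z_B>_rho = w * (-1) + (1 - w) * 0
= 0.88 * (-1)
= -0.8800

-0.8800


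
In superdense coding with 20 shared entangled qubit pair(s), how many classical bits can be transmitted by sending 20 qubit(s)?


Superdense coding allows 2 classical bits per shared entangled pair.
20 pair(s) -> 2 * 20 = 40 classical bits

40


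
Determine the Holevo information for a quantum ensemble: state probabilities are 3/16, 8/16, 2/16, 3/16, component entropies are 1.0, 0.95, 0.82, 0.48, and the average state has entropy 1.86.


chi = S(rho) - sum_i p_i * S(rho_i)
Weighted entropy = 3/16 * 1.0 + 8/16 * 0.95 + 2/16 * 0.82 + 3/16 * 0.48
= 0.8550
chi = 1.86 - 0.8550
= 1.0050

1.0050


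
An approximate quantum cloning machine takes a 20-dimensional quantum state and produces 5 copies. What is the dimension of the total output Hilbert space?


Output space = H^(tensor 5) where dim(H) = 20
dim = 20^5
= 400 (after 2 factors)
= 8000 (after 3 factors)
= 160000 (after 4 factors)
= 3200000 (after 5 factors)
= 3200000

3200000


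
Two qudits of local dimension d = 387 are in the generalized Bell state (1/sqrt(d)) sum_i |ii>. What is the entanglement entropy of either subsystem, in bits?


For a maximally entangled state in d x d:
S = log2(d) = log2(387)
= 8.5962

8.5962


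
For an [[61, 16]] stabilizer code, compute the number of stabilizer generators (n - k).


For an [[n,k]] stabilizer code:
Number of stabilizer generators = n - k
= 61 - 16
= 45

45


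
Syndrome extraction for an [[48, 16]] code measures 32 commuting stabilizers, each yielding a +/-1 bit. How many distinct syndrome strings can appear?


Each stabilizer generator gives a binary (+1 or -1) measurement outcome.
With 32 independent generators:
Total syndromes = 2^32
= 4294967296

4294967296


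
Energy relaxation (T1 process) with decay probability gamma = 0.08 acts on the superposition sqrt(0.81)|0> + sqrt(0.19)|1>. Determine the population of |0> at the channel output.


For amplitude damping with parameter gamma on state sqrt(a)|0> + sqrt(b)|1>:
alpha^2 = 0.81, beta^2 = 0.19
P(|0>) = alpha^2 + gamma * beta^2
= 0.81 + 0.08 * 0.19
= 0.81 + 0.0152
= 0.8252

0.8252


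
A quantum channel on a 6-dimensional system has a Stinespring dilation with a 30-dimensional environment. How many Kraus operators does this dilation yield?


Tracing out the environment in an orthonormal basis {|i>_E} gives Kraus operators K_i = <i|_E U |0>_E.
Number of Kraus operators = dim(H_env) = d_env
= 30

30


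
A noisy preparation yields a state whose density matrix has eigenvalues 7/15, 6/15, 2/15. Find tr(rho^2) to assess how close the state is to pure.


tr(rho^2) = sum of eigenvalues squared
= (7/15)^2 + (6/15)^2 + (2/15)^2
= (49 + 36 + 4) / 225
= 89/225
= 0.3956

0.3956


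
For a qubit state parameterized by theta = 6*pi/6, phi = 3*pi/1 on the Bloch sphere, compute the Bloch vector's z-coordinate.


theta = 3.1416, phi = 9.4248
r_z = cos(theta) = -1.0000

-1.0000


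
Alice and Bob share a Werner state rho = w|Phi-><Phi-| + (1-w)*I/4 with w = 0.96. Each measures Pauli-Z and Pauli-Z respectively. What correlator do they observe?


|Phi-> = (|00> - |11>)/sqrt(2)
For the pure Bell state, <Z_A Z_B> = +1 (Bell-state Pauli correlator).
The maximally-mixed part I/4 has tr(I/4 * P tensor P) = 0 for any traceless Pauli P.
So <Z_A Z_B>_rho = w * (+1) + (1 - w) * 0
= 0.96 * (+1)
= 0.9600

0.9600


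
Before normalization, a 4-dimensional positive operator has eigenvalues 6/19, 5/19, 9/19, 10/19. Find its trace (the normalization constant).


tr(M) = sum of eigenvalues
= 6/19 + 5/19 + 9/19 + 10/19
= 30/19
= 1.5789

1.5789


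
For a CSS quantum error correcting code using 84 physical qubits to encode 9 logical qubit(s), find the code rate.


Code rate R = k/n
= 9/84
= 0.1071

0.1071


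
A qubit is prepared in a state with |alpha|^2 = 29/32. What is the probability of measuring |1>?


|alpha|^2 = 29/32 = 0.9062
|beta|^2 = 1 - 29/32 = 3/32 = 0.0938
P(|1>) = |beta|^2 = 0.0938

0.0938


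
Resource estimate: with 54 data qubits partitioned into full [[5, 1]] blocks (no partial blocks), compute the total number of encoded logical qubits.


Each code block uses 5 physical qubits for 1 logical qubit(s).
Number of complete blocks = floor(54 / 5) = 10
Logical qubits = 10 * 1
= 10

10


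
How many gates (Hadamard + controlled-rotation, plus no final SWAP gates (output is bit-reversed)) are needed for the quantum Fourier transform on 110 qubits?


Hadamard gates: 110
Controlled rotations: n*(n-1)/2 = 110*109/2 = 5995
SWAP gates: 0 (omitted)
Total = 110 + 5995
= 6105

6105


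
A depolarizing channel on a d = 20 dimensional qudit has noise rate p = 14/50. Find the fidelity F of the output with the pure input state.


F = (1-p) + p/d
= (1 - 0.2800) + 0.2800/20
= 0.7200 + 0.0140
= 0.7340

0.7340


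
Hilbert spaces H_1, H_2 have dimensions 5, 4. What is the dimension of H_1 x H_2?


dim(H_1 x H_2) = 5 * 4
= 20

20


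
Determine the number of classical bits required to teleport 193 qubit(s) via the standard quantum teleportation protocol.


Quantum teleportation requires 2 classical bits per qubit teleported.
193 qubit(s) -> 2 * 193 = 386 classical bits

386


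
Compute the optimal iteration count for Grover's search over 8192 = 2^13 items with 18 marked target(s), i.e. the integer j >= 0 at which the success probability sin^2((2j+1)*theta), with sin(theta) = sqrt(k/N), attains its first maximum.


After j Grover iterations the success probability is P(j) = sin^2((2j+1)*theta), where sin(theta) = sqrt(k/N).
N = 2^13 = 8192, k = 18
sin(theta) = sqrt(k/N) = 0.046875
theta = arcsin(sqrt(k/N)) = 0.04689218313 rad
P(j) reaches its first maximum when (2j+1)*theta is as close as possible to pi/2, i.e. j = round(pi/(4*theta) - 1/2).
pi/(4*theta) - 1/2 = 16.2490
(For comparison, the common estimate pi/4 * sqrt(N/k) = 16.7552; the exact maximiser is used here.)
Optimal iterations = 16

16


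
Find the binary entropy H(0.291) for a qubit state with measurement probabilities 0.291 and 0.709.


S = -p*log2(p) - (1-p)*log2(1-p)
p = 0.2910, 1-p = 0.7090
= -0.2910 * log2(0.2910) - 0.7090 * log2(0.7090)
= -(-0.5182) - (-0.3518)
= 0.8700

0.8700


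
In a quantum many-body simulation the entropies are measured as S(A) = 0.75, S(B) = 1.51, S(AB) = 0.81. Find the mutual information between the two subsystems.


I(A:B) = S(A) + S(B) - S(AB)
= 0.75 + 1.51 - 0.81
= 1.4500

1.4500


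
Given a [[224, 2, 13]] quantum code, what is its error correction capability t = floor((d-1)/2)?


Code parameters: [[224, 2, 13]], distance d = 13.
Number of correctable errors = floor((d-1)/2)
= floor((13 - 1)/2)
= floor(12/2)
= 6

6


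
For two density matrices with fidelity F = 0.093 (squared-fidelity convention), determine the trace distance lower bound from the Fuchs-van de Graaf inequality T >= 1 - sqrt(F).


Fuchs-van de Graaf (squared-fidelity convention): 1 - sqrt(F) <= T <= sqrt(1 - F).
Lower bound: T >= 1 - sqrt(F)
sqrt(F) = sqrt(0.093) = 0.3050
T >= 1 - 0.3050
T >= 0.6950

0.6950


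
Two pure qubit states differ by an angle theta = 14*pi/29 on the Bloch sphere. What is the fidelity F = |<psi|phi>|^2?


For states separated by angle theta on Bloch sphere:
F = cos^2(theta/2)
theta = 14*pi/29 = 1.5166
theta/2 = 0.7583
cos(theta/2) = 0.7260
F = 0.5271

0.5271


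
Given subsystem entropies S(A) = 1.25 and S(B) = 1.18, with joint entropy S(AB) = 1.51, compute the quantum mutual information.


I(A:B) = S(A) + S(B) - S(AB)
= 1.25 + 1.18 - 1.51
= 0.9200

0.9200


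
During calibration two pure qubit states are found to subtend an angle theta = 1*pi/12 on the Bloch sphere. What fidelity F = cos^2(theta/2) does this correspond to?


For states separated by angle theta on Bloch sphere:
F = cos^2(theta/2)
theta = 1*pi/12 = 0.2618
theta/2 = 0.1309
cos(theta/2) = 0.9914
F = 0.9830

0.9830


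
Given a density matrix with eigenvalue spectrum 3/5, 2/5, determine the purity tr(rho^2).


tr(rho^2) = sum of eigenvalues squared
= (3/5)^2 + (2/5)^2
= (9 + 4) / 25
= 13/25
= 0.5200

0.5200


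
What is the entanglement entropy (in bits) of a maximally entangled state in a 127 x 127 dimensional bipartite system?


For a maximally entangled state in d x d:
S = log2(d) = log2(127)
= 6.9887

6.9887


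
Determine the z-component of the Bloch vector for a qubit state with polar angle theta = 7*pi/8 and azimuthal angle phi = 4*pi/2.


theta = 2.7489, phi = 6.2832
r_z = cos(theta) = -0.9239

-0.9239


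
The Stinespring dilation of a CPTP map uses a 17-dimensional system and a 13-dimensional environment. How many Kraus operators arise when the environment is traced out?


Tracing out the environment in an orthonormal basis {|i>_E} gives Kraus operators K_i = <i|_E U |0>_E.
Number of Kraus operators = dim(H_env) = d_env
= 13

13


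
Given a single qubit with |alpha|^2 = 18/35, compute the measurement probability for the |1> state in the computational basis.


|alpha|^2 = 18/35 = 0.5143
|beta|^2 = 1 - 18/35 = 17/35 = 0.4857
P(|1>) = |beta|^2 = 0.4857

0.4857


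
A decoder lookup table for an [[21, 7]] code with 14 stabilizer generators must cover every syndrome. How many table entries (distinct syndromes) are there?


Each stabilizer generator gives a binary (+1 or -1) measurement outcome.
With 14 independent generators:
Total syndromes = 2^14
= 16384

16384


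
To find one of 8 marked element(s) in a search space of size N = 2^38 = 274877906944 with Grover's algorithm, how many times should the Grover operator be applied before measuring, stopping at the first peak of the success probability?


After j Grover iterations the success probability is P(j) = sin^2((2j+1)*theta), where sin(theta) = sqrt(k/N).
N = 2^38 = 274877906944, k = 8
sin(theta) = sqrt(k/N) = 5.394796609e-06
theta = arcsin(sqrt(k/N)) = 5.394796609e-06 rad
P(j) reaches its first maximum when (2j+1)*theta is as close as possible to pi/2, i.e. j = round(pi/(4*theta) - 1/2).
pi/(4*theta) - 1/2 = 145583.8881
(For comparison, the common estimate pi/4 * sqrt(N/k) = 145584.3881; the exact maximiser is used here.)
Optimal iterations = 145584

145584


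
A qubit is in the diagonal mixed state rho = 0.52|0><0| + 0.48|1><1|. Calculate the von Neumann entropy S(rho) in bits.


S = -p*log2(p) - (1-p)*log2(1-p)
p = 0.5200, 1-p = 0.4800
= -0.5200 * log2(0.5200) - 0.4800 * log2(0.4800)
= -(-0.4906) - (-0.5083)
= 0.9988

0.9988


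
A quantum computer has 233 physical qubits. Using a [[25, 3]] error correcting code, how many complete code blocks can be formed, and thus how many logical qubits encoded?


Each code block uses 25 physical qubits for 3 logical qubit(s).
Number of complete blocks = floor(233 / 25) = 9
Logical qubits = 9 * 3
= 27

27


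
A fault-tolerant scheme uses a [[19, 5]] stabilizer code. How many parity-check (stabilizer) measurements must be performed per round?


For an [[n,k]] stabilizer code:
Number of stabilizer generators = n - k
= 19 - 5
= 14

14


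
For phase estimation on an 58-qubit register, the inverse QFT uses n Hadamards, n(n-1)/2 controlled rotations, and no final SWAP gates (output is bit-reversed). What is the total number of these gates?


Hadamard gates: 58
Controlled rotations: n*(n-1)/2 = 58*57/2 = 1653
SWAP gates: 0 (omitted)
Total = 58 + 1653
= 1711

1711


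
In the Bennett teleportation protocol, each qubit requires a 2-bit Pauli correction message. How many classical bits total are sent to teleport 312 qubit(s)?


Quantum teleportation requires 2 classical bits per qubit teleported.
312 qubit(s) -> 2 * 312 = 624 classical bits

624


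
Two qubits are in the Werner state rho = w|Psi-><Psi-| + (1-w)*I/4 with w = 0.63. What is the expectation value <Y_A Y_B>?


|Psi-> = (|01> - |10>)/sqrt(2)
For the pure Bell state, <Y_A Y_B> = -1 (Bell-state Pauli correlator).
The maximally-mixed part I/4 has tr(I/4 * P tensor P) = 0 for any traceless Pauli P.
So <Y_A Y_B>_rho = w * (-1) + (1 - w) * 0
= 0.63 * (-1)
= -0.6300

-0.6300


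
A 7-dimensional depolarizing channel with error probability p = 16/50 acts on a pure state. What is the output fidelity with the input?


F = (1-p) + p/d
= (1 - 0.3200) + 0.3200/7
= 0.6800 + 0.0457
= 0.7257

0.7257


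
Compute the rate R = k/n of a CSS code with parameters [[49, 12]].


Code rate R = k/n
= 12/49
= 0.2449

0.2449


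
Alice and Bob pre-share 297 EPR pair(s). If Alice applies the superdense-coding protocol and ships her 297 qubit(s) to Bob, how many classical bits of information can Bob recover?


Superdense coding allows 2 classical bits per shared entangled pair.
297 pair(s) -> 2 * 297 = 594 classical bits

594


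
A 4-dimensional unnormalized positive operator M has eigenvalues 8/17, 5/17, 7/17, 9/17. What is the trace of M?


tr(M) = sum of eigenvalues
= 8/17 + 5/17 + 7/17 + 9/17
= 29/17
= 1.7059

1.7059


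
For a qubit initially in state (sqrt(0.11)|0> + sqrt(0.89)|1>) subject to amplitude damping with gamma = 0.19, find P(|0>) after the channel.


For amplitude damping with parameter gamma on state sqrt(a)|0> + sqrt(b)|1>:
alpha^2 = 0.11, beta^2 = 0.89
P(|0>) = alpha^2 + gamma * beta^2
= 0.11 + 0.19 * 0.89
= 0.11 + 0.1691
= 0.2791

0.2791


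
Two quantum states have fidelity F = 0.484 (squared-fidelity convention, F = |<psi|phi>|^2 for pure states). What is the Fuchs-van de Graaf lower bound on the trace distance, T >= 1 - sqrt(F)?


Fuchs-van de Graaf (squared-fidelity convention): 1 - sqrt(F) <= T <= sqrt(1 - F).
Lower bound: T >= 1 - sqrt(F)
sqrt(F) = sqrt(0.484) = 0.6957
T >= 1 - 0.6957
T >= 0.3043

0.3043


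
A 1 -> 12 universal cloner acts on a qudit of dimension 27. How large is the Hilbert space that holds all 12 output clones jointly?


Output space = H^(tensor 12) where dim(H) = 27
dim = 27^12
= 729 (after 2 factors)
= 19683 (after 3 factors)
= 531441 (after 4 factors)
= 14348907 (after 5 factors)
= 387420489 (after 6 factors)
= 10460353203 (after 7 factors)
= 282429536481 (after 8 factors)
= 7625597484987 (after 9 factors)
= 205891132094649 (after 10 factors)
= 5559060566555523 (after 11 factors)
= 150094635296999121 (after 12 factors)
= 150094635296999121

150094635296999121


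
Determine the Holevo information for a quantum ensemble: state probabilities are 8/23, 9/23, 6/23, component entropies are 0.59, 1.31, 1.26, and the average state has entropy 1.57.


chi = S(rho) - sum_i p_i * S(rho_i)
Weighted entropy = 8/23 * 0.59 + 9/23 * 1.31 + 6/23 * 1.26
= 1.0465
chi = 1.57 - 1.0465
= 0.5235

0.5235


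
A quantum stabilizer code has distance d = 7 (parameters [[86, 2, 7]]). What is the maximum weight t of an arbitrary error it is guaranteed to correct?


Code parameters: [[86, 2, 7]], distance d = 7.
Number of correctable errors = floor((d-1)/2)
= floor((7 - 1)/2)
= floor(6/2)
= 3

3


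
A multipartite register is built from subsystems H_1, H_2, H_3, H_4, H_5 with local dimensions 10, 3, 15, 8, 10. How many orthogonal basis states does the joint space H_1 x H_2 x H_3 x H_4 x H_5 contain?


dim(H_1 x H_2 x H_3 x H_4 x H_5) = 10 * 3 * 15 * 8 * 10
= 30 * 15 * 8 * 10
= 450 * 8 * 10
= 3600 * 10
= 36000

36000


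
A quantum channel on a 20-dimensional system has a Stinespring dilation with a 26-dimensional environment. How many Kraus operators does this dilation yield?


Tracing out the environment in an orthonormal basis {|i>_E} gives Kraus operators K_i = <i|_E U |0>_E.
Number of Kraus operators = dim(H_env) = d_env
= 26

26


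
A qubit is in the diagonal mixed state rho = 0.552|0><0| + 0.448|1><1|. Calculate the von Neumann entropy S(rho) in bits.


S = -p*log2(p) - (1-p)*log2(1-p)
p = 0.5520, 1-p = 0.4480
= -0.5520 * log2(0.5520) - 0.4480 * log2(0.4480)
= -(-0.4732) - (-0.5190)
= 0.9922

0.9922


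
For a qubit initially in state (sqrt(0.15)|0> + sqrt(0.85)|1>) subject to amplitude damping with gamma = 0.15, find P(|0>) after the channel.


For amplitude damping with parameter gamma on state sqrt(a)|0> + sqrt(b)|1>:
alpha^2 = 0.15, beta^2 = 0.85
P(|0>) = alpha^2 + gamma * beta^2
= 0.15 + 0.15 * 0.85
= 0.15 + 0.1275
= 0.2775

0.2775


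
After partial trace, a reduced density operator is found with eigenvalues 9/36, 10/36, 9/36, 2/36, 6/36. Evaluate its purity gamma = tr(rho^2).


tr(rho^2) = sum of eigenvalues squared
= (9/36)^2 + (10/36)^2 + (9/36)^2 + (2/36)^2 + (6/36)^2
= (81 + 100 + 81 + 4 + 36) / 1296
= 302/1296
= 0.2330

0.2330


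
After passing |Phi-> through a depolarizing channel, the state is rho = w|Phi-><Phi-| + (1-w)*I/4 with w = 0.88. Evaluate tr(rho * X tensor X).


|Phi-> = (|00> - |11>)/sqrt(2)
For the pure Bell state, <X_A X_B> = -1 (Bell-state Pauli correlator).
The maximally-mixed part I/4 has tr(I/4 * P tensor P) = 0 for any traceless Pauli P.
So <X_A X_B>_rho = w * (-1) + (1 - w) * 0
= 0.88 * (-1)
= -0.8800

-0.8800


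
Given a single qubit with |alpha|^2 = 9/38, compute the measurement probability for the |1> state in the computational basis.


|alpha|^2 = 9/38 = 0.2368
|beta|^2 = 1 - 9/38 = 29/38 = 0.7632
P(|1>) = |beta|^2 = 0.7632

0.7632


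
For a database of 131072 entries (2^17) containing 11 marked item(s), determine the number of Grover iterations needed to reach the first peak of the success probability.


After j Grover iterations the success probability is P(j) = sin^2((2j+1)*theta), where sin(theta) = sqrt(k/N).
N = 2^17 = 131072, k = 11
sin(theta) = sqrt(k/N) = 0.009160968281
theta = arcsin(sqrt(k/N)) = 0.009161096422 rad
P(j) reaches its first maximum when (2j+1)*theta is as close as possible to pi/2, i.e. j = round(pi/(4*theta) - 1/2).
pi/(4*theta) - 1/2 = 85.2319
(For comparison, the common estimate pi/4 * sqrt(N/k) = 85.7331; the exact maximiser is used here.)
Optimal iterations = 85

85


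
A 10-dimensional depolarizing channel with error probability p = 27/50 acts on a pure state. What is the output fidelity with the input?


F = (1-p) + p/d
= (1 - 0.5400) + 0.5400/10
= 0.4600 + 0.0540
= 0.5140

0.5140


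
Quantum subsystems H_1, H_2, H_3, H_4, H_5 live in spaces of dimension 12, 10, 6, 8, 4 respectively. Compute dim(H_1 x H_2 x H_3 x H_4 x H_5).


dim(H_1 x H_2 x H_3 x H_4 x H_5) = 12 * 10 * 6 * 8 * 4
= 120 * 6 * 8 * 4
= 720 * 8 * 4
= 5760 * 4
= 23040

23040


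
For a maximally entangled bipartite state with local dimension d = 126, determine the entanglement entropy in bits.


For a maximally entangled state in d x d:
S = log2(d) = log2(126)
= 6.9773

6.9773


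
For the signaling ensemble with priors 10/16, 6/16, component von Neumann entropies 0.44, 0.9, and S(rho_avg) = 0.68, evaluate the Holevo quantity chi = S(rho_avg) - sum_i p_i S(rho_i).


chi = S(rho) - sum_i p_i * S(rho_i)
Weighted entropy = 10/16 * 0.44 + 6/16 * 0.9
= 0.6125
chi = 0.68 - 0.6125
= 0.0675

0.0675


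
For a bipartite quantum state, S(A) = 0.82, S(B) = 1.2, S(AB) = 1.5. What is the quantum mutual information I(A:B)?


I(A:B) = S(A) + S(B) - S(AB)
= 0.82 + 1.2 - 1.5
= 0.5200

0.5200


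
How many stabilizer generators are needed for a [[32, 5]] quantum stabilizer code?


For an [[n,k]] stabilizer code:
Number of stabilizer generators = n - k
= 32 - 5
= 27

27


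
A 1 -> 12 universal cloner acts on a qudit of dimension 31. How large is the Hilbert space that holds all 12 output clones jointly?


Output space = H^(tensor 12) where dim(H) = 31
dim = 31^12
= 961 (after 2 factors)
= 29791 (after 3 factors)
= 923521 (after 4 factors)
= 28629151 (after 5 factors)
= 887503681 (after 6 factors)
= 27512614111 (after 7 factors)
= 852891037441 (after 8 factors)
= 26439622160671 (after 9 factors)
= 819628286980801 (after 10 factors)
= 25408476896404831 (after 11 factors)
= 787662783788549761 (after 12 factors)
= 787662783788549761

787662783788549761


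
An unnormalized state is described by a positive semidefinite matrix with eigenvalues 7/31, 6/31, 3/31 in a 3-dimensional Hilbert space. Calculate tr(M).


tr(M) = sum of eigenvalues
= 7/31 + 6/31 + 3/31
= 16/31
= 0.5161

0.5161


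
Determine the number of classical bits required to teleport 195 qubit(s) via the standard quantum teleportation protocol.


Quantum teleportation requires 2 classical bits per qubit teleported.
195 qubit(s) -> 2 * 195 = 390 classical bits

390


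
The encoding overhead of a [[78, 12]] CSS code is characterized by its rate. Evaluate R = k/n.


Code rate R = k/n
= 12/78
= 0.1538

0.1538


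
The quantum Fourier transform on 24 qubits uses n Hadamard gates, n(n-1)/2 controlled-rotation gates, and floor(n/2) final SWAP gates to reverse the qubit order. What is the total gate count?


Hadamard gates: 24
Controlled rotations: n*(n-1)/2 = 24*23/2 = 276
SWAP gates: floor(n/2) = floor(24/2) = 12
Total = 24 + 276 + 12
= 312

312


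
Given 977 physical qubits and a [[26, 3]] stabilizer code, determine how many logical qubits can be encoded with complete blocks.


Each code block uses 26 physical qubits for 3 logical qubit(s).
Number of complete blocks = floor(977 / 26) = 37
Logical qubits = 37 * 3
= 111

111


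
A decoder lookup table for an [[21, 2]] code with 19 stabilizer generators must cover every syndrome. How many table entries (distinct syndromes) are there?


Each stabilizer generator gives a binary (+1 or -1) measurement outcome.
With 19 independent generators:
Total syndromes = 2^19
= 524288

524288


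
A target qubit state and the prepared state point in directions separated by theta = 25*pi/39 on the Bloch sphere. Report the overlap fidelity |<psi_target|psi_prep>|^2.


For states separated by angle theta on Bloch sphere:
F = cos^2(theta/2)
theta = 25*pi/39 = 2.0138
theta/2 = 1.0069
cos(theta/2) = 0.5345
F = 0.2857

0.2857


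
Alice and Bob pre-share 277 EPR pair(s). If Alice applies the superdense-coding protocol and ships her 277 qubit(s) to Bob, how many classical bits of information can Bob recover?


Superdense coding allows 2 classical bits per shared entangled pair.
277 pair(s) -> 2 * 277 = 554 classical bits

554


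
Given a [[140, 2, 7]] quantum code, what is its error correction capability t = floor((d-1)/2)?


Code parameters: [[140, 2, 7]], distance d = 7.
Number of correctable errors = floor((d-1)/2)
= floor((7 - 1)/2)
= floor(6/2)
= 3

3


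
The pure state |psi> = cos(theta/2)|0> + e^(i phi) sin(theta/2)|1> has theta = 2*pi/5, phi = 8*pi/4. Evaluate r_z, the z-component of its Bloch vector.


theta = 1.2566, phi = 6.2832
r_z = cos(theta) = 0.3090

0.3090


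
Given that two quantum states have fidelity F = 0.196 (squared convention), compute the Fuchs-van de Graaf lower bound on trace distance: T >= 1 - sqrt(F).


Fuchs-van de Graaf (squared-fidelity convention): 1 - sqrt(F) <= T <= sqrt(1 - F).
Lower bound: T >= 1 - sqrt(F)
sqrt(F) = sqrt(0.196) = 0.4427
T >= 1 - 0.4427
T >= 0.5573

0.5573


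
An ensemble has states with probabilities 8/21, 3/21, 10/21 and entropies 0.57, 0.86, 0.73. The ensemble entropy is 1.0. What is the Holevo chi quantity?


chi = S(rho) - sum_i p_i * S(rho_i)
Weighted entropy = 8/21 * 0.57 + 3/21 * 0.86 + 10/21 * 0.73
= 0.6876
chi = 1.0 - 0.6876
= 0.3124

0.3124


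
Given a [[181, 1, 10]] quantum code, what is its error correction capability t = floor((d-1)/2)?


Code parameters: [[181, 1, 10]], distance d = 10.
Number of correctable errors = floor((d-1)/2)
= floor((10 - 1)/2)
= floor(9/2)
= 4

4


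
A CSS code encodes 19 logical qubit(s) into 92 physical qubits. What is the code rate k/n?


Code rate R = k/n
= 19/92
= 0.2065

0.2065


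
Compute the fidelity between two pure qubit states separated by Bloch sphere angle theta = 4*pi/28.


For states separated by angle theta on Bloch sphere:
F = cos^2(theta/2)
theta = 4*pi/28 = 0.4488
theta/2 = 0.2244
cos(theta/2) = 0.9749
F = 0.9505

0.9505


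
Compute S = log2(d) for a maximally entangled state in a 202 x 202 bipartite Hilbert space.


For a maximally entangled state in d x d:
S = log2(d) = log2(202)
= 7.6582

7.6582


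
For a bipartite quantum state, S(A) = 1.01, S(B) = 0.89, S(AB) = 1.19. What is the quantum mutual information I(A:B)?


I(A:B) = S(A) + S(B) - S(AB)
= 1.01 + 0.89 - 1.19
= 0.7100

0.7100


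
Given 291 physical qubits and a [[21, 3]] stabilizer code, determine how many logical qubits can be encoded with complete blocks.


Each code block uses 21 physical qubits for 3 logical qubit(s).
Number of complete blocks = floor(291 / 21) = 13
Logical qubits = 13 * 3
= 39

39


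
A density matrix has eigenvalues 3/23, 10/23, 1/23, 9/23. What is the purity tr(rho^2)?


tr(rho^2) = sum of eigenvalues squared
= (3/23)^2 + (10/23)^2 + (1/23)^2 + (9/23)^2
= (9 + 100 + 1 + 81) / 529
= 191/529
= 0.3611

0.3611


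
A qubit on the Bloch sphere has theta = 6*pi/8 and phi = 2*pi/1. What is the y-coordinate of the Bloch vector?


theta = 2.3562, phi = 6.2832
r_y = sin(theta)*sin(phi) = 0.7071 * 0.0000
r_y = 0.0000

0.0000


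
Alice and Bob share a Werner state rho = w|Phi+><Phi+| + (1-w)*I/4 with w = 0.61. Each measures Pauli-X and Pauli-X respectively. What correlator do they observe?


|Phi+> = (|00> + |11>)/sqrt(2)
For the pure Bell state, <X_A X_B> = +1 (Bell-state Pauli correlator).
The maximally-mixed part I/4 has tr(I/4 * P tensor P) = 0 for any traceless Pauli P.
So <X_A X_B>_rho = w * (+1) + (1 - w) * 0
= 0.61 * (+1)
= 0.6100

0.6100


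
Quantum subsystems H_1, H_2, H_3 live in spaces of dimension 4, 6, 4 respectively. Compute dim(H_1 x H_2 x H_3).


dim(H_1 x H_2 x H_3) = 4 * 6 * 4
= 24 * 4
= 96

96


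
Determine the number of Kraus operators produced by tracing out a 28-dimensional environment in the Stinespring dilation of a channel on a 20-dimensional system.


Tracing out the environment in an orthonormal basis {|i>_E} gives Kraus operators K_i = <i|_E U |0>_E.
Number of Kraus operators = dim(H_env) = d_env
= 28

28


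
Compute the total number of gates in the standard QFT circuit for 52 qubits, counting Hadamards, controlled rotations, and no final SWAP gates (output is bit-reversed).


Hadamard gates: 52
Controlled rotations: n*(n-1)/2 = 52*51/2 = 1326
SWAP gates: 0 (omitted)
Total = 52 + 1326
= 1378

1378


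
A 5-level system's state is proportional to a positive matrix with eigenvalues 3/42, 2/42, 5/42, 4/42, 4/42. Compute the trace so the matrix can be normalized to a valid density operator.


tr(M) = sum of eigenvalues
= 3/42 + 2/42 + 5/42 + 4/42 + 4/42
= 18/42
= 0.4286

0.4286


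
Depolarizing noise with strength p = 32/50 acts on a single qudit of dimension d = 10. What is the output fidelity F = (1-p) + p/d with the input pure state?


F = (1-p) + p/d
= (1 - 0.6400) + 0.6400/10
= 0.3600 + 0.0640
= 0.4240

0.4240


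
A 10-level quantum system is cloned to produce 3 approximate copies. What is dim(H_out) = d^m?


Output space = H^(tensor 3) where dim(H) = 10
dim = 10^3
= 100 (after 2 factors)
= 1000 (after 3 factors)
= 1000

1000


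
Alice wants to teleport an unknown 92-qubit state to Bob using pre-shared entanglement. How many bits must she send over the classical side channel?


Quantum teleportation requires 2 classical bits per qubit teleported.
92 qubit(s) -> 2 * 92 = 184 classical bits

184


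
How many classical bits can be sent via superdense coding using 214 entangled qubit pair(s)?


Superdense coding allows 2 classical bits per shared entangled pair.
214 pair(s) -> 2 * 214 = 428 classical bits

428


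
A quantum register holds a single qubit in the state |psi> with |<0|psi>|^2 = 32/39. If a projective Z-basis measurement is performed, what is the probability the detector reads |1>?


|alpha|^2 = 32/39 = 0.8205
|beta|^2 = 1 - 32/39 = 7/39 = 0.1795
P(|1>) = |beta|^2 = 0.1795

0.1795


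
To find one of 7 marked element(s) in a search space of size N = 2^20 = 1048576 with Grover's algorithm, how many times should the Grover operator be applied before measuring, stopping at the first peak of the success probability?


After j Grover iterations the success probability is P(j) = sin^2((2j+1)*theta), where sin(theta) = sqrt(k/N).
N = 2^20 = 1048576, k = 7
sin(theta) = sqrt(k/N) = 0.002583741515
theta = arcsin(sqrt(k/N)) = 0.002583744389 rad
P(j) reaches its first maximum when (2j+1)*theta is as close as possible to pi/2, i.e. j = round(pi/(4*theta) - 1/2).
pi/(4*theta) - 1/2 = 303.4767
(For comparison, the common estimate pi/4 * sqrt(N/k) = 303.9771; the exact maximiser is used here.)
Optimal iterations = 303

303


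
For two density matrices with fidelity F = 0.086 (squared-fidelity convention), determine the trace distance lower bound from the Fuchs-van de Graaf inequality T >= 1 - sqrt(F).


Fuchs-van de Graaf (squared-fidelity convention): 1 - sqrt(F) <= T <= sqrt(1 - F).
Lower bound: T >= 1 - sqrt(F)
sqrt(F) = sqrt(0.086) = 0.2933
T >= 1 - 0.2933
T >= 0.7067

0.7067


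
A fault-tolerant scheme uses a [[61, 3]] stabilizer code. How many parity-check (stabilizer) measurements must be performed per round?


For an [[n,k]] stabilizer code:
Number of stabilizer generators = n - k
= 61 - 3
= 58

58


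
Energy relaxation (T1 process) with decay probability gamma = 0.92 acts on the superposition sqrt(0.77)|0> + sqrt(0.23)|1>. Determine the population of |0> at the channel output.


For amplitude damping with parameter gamma on state sqrt(a)|0> + sqrt(b)|1>:
alpha^2 = 0.77, beta^2 = 0.23
P(|0>) = alpha^2 + gamma * beta^2
= 0.77 + 0.92 * 0.23
= 0.77 + 0.2116
= 0.9816

0.9816


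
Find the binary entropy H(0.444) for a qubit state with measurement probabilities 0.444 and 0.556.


S = -p*log2(p) - (1-p)*log2(1-p)
p = 0.4440, 1-p = 0.5560
= -0.4440 * log2(0.4440) - 0.5560 * log2(0.5560)
= -(-0.5201) - (-0.4708)
= 0.9909

0.9909


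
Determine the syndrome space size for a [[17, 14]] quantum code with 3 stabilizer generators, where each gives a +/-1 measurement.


Each stabilizer generator gives a binary (+1 or -1) measurement outcome.
With 3 independent generators:
Total syndromes = 2^3
= 8

8


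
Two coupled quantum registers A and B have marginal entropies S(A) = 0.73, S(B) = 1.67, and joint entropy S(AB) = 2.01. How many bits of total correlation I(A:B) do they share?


I(A:B) = S(A) + S(B) - S(AB)
= 0.73 + 1.67 - 2.01
= 0.3900

0.3900


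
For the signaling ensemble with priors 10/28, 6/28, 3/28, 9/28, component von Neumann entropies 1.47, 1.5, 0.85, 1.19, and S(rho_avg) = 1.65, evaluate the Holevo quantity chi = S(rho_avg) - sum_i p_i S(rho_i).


chi = S(rho) - sum_i p_i * S(rho_i)
Weighted entropy = 10/28 * 1.47 + 6/28 * 1.5 + 3/28 * 0.85 + 9/28 * 1.19
= 1.3200
chi = 1.65 - 1.3200
= 0.3300

0.3300


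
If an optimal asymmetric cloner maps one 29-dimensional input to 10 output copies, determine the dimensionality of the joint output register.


Output space = H^(tensor 10) where dim(H) = 29
dim = 29^10
= 841 (after 2 factors)
= 24389 (after 3 factors)
= 707281 (after 4 factors)
= 20511149 (after 5 factors)
= 594823321 (after 6 factors)
= 17249876309 (after 7 factors)
= 500246412961 (after 8 factors)
= 14507145975869 (after 9 factors)
= 420707233300201 (after 10 factors)
= 420707233300201

420707233300201


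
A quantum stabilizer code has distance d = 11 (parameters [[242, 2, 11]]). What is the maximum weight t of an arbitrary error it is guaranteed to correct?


Code parameters: [[242, 2, 11]], distance d = 11.
Number of correctable errors = floor((d-1)/2)
= floor((11 - 1)/2)
= floor(10/2)
= 5

5


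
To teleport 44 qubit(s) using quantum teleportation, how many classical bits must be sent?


Quantum teleportation requires 2 classical bits per qubit teleported.
44 qubit(s) -> 2 * 44 = 88 classical bits

88


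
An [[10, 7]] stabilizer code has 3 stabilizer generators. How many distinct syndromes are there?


Each stabilizer generator gives a binary (+1 or -1) measurement outcome.
With 3 independent generators:
Total syndromes = 2^3
= 8

8


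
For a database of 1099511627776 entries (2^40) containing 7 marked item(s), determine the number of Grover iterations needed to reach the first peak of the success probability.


After j Grover iterations the success probability is P(j) = sin^2((2j+1)*theta), where sin(theta) = sqrt(k/N).
N = 2^40 = 1099511627776, k = 7
sin(theta) = sqrt(k/N) = 2.523185073e-06
theta = arcsin(sqrt(k/N)) = 2.523185073e-06 rad
P(j) reaches its first maximum when (2j+1)*theta is as close as possible to pi/2, i.e. j = round(pi/(4*theta) - 1/2).
pi/(4*theta) - 1/2 = 311272.0150
(For comparison, the common estimate pi/4 * sqrt(N/k) = 311272.5150; the exact maximiser is used here.)
Optimal iterations = 311272

311272


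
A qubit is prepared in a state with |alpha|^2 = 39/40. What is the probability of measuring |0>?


|alpha|^2 = 39/40 = 0.9750
|beta|^2 = 1 - 39/40 = 1/40 = 0.0250
P(|0>) = |alpha|^2 = 0.9750

0.9750


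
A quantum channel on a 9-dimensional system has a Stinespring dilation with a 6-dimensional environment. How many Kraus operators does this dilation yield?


Tracing out the environment in an orthonormal basis {|i>_E} gives Kraus operators K_i = <i|_E U |0>_E.
Number of Kraus operators = dim(H_env) = d_env
= 6

6


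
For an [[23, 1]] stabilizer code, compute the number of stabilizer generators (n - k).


For an [[n,k]] stabilizer code:
Number of stabilizer generators = n - k
= 23 - 1
= 22

22


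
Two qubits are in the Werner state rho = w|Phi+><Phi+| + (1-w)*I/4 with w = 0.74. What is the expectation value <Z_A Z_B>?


|Phi+> = (|00> + |11>)/sqrt(2)
For the pure Bell state, <Z_A Z_B> = +1 (Bell-state Pauli correlator).
The maximally-mixed part I/4 has tr(I/4 * P tensor P) = 0 for any traceless Pauli P.
So <Z_A Z_B>_rho = w * (+1) + (1 - w) * 0
= 0.74 * (+1)
= 0.7400

0.7400


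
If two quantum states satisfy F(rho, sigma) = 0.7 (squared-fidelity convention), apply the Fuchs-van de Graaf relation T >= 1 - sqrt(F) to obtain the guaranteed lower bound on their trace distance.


Fuchs-van de Graaf (squared-fidelity convention): 1 - sqrt(F) <= T <= sqrt(1 - F).
Lower bound: T >= 1 - sqrt(F)
sqrt(F) = sqrt(0.7) = 0.8367
T >= 1 - 0.8367
T >= 0.1633

0.1633


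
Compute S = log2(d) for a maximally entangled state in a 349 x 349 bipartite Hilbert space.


For a maximally entangled state in d x d:
S = log2(d) = log2(349)
= 8.4471

8.4471


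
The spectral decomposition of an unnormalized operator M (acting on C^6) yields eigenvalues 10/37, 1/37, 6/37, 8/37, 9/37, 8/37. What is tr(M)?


tr(M) = sum of eigenvalues
= 10/37 + 1/37 + 6/37 + 8/37 + 9/37 + 8/37
= 42/37
= 1.1351

1.1351


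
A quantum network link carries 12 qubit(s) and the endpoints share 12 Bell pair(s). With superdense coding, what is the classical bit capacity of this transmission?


Superdense coding allows 2 classical bits per shared entangled pair.
12 pair(s) -> 2 * 12 = 24 classical bits

24


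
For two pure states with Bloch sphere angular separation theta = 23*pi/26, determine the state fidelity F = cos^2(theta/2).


For states separated by angle theta on Bloch sphere:
F = cos^2(theta/2)
theta = 23*pi/26 = 2.7791
theta/2 = 1.3896
cos(theta/2) = 0.1803
F = 0.0325

0.0325


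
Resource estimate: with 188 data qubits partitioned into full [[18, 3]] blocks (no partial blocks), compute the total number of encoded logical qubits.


Each code block uses 18 physical qubits for 3 logical qubit(s).
Number of complete blocks = floor(188 / 18) = 10
Logical qubits = 10 * 3
= 30

30


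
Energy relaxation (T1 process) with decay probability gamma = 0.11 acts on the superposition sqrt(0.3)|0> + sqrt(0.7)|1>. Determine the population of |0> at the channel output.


For amplitude damping with parameter gamma on state sqrt(a)|0> + sqrt(b)|1>:
alpha^2 = 0.3, beta^2 = 0.7
P(|0>) = alpha^2 + gamma * beta^2
= 0.3 + 0.11 * 0.7
= 0.3 + 0.0770
= 0.3770

0.3770


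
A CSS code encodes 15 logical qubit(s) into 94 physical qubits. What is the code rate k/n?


Code rate R = k/n
= 15/94
= 0.1596

0.1596


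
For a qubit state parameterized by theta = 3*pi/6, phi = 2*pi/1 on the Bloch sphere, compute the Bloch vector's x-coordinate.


theta = 1.5708, phi = 6.2832
r_x = sin(theta)*cos(phi) = 1.0000 * 1.0000
r_x = 1.0000

1.0000


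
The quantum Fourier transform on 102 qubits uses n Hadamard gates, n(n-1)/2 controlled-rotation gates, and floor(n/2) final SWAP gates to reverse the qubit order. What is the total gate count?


Hadamard gates: 102
Controlled rotations: n*(n-1)/2 = 102*101/2 = 5151
SWAP gates: floor(n/2) = floor(102/2) = 51
Total = 102 + 5151 + 51
= 5304

5304


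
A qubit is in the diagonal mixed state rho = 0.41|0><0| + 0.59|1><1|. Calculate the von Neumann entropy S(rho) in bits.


S = -p*log2(p) - (1-p)*log2(1-p)
p = 0.4100, 1-p = 0.5900
= -0.4100 * log2(0.4100) - 0.5900 * log2(0.5900)
= -(-0.5274) - (-0.4491)
= 0.9765

0.9765


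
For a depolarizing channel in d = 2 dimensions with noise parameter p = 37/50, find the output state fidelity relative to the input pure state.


F = (1-p) + p/d
= (1 - 0.7400) + 0.7400/2
= 0.2600 + 0.3700
= 0.6300

0.6300


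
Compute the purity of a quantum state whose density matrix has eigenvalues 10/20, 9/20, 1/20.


tr(rho^2) = sum of eigenvalues squared
= (10/20)^2 + (9/20)^2 + (1/20)^2
= (100 + 81 + 1) / 400
= 182/400
= 0.4550

0.4550


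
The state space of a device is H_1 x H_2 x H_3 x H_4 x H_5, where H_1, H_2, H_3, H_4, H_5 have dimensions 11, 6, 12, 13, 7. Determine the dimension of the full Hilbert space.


dim(H_1 x H_2 x H_3 x H_4 x H_5) = 11 * 6 * 12 * 13 * 7
= 66 * 12 * 13 * 7
= 792 * 13 * 7
= 10296 * 7
= 72072

72072


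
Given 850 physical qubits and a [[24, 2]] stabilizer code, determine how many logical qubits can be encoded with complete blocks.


Each code block uses 24 physical qubits for 2 logical qubit(s).
Number of complete blocks = floor(850 / 24) = 35
Logical qubits = 35 * 2
= 70

70


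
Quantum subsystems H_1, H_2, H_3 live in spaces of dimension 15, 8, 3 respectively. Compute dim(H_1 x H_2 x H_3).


dim(H_1 x H_2 x H_3) = 15 * 8 * 3
= 120 * 3
= 360

360


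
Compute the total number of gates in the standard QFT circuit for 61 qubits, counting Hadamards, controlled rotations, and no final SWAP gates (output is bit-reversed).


Hadamard gates: 61
Controlled rotations: n*(n-1)/2 = 61*60/2 = 1830
SWAP gates: 0 (omitted)
Total = 61 + 1830
= 1891

1891


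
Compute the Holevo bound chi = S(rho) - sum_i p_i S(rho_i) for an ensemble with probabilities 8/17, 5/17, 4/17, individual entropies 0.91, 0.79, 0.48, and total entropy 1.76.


chi = S(rho) - sum_i p_i * S(rho_i)
Weighted entropy = 8/17 * 0.91 + 5/17 * 0.79 + 4/17 * 0.48
= 0.7735
chi = 1.76 - 0.7735
= 0.9865

0.9865
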